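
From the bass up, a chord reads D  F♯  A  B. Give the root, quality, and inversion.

B minor seventh, first inversion

Reducing to letter names: D, F#, A, B. These stack in thirds as B–D–F#–A — a B minor seventh chord.
With the third (D) in the bass, the chord is in first inversion (figured bass 6/5).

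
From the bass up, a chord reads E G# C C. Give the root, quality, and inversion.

C augmented, first inversion

The distinct note names are E, G#, C. Stacked in thirds they read C–E–G#, which is an augmented triad on C.
E is the third of C augmented; third in the bass means first inversion (figured bass 6).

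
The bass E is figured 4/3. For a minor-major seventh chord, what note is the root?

The figures 4/3 mean the fifth of the chord is in the bass. If E is the fifth of a minor-major seventh chord, the root is A (chord tones A–C–E–G#).

A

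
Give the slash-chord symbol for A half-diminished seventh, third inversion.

Aø7/G

Third inversion of A half-diminished seventh has the seventh (G) in the bass. As a slash chord: Aø7/G.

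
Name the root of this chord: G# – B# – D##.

Reordering G#, B#, D## into stacked thirds gives G#–B#–D##; the bottom of that stack, G#, is the root.

G#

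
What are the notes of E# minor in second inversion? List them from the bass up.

B#, E#, G#

The chord tones are E#–G#–B#. With the fifth (B#) lowest for second inversion: B#, E#, G#.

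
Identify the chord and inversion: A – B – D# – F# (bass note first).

B dominant seventh, third inversion

The pitch classes A, B, D#, F# arrange in thirds as B–D#–F#–A: a B dominant seventh chord.
With the seventh (A) in the bass, the chord is in third inversion (figured bass 4/2).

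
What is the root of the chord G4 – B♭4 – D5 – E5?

E

The distinct letter names are G, Bb, D, E. Arranged as a stack of thirds they read E–G–Bb–D, so E is the root (an E half-diminished seventh chord).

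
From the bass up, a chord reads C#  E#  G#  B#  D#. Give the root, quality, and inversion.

C# major ninth, root position

The pitch classes C#, E#, G#, B#, D# arrange in thirds as C#–E#–G#–B#–D#: a C# major ninth chord.
C# is the root of C# major ninth; root in the bass means root position.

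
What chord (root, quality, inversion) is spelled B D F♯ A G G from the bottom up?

Reducing to letter names: B, D, F#, A, G. These stack in thirds as G–B–D–F#–A — a G major ninth chord.
The lowest note is B, the third of the chord, so this is first inversion.

G major ninth, first inversion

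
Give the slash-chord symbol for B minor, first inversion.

First inversion of B minor has the third (D) in the bass. As a slash chord: Bm/D.

Bm/D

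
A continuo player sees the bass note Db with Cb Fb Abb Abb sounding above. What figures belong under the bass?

The notes Db, Cb, Fb, Abb stack in thirds as Db–Fb–Abb–Cb — a Db half-diminished seventh chord. The bass Db is the root, so this is root position: figured 7.

7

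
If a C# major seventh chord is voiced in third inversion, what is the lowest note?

B#

C# major seventh is C#–E#–G#–B#. Third inversion places the seventh in the bass: B#.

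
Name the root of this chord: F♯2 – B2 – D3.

B

F#, B, D are the tones of a B minor triad (B–D–F#), making B the root.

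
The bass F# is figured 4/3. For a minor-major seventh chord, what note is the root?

The figures 4/3 mean the fifth of the chord is in the bass. If F# is the fifth of a minor-major seventh chord, the root is B (chord tones B–D–F#–A#).

B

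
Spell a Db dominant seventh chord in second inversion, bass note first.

Spelling Db dominant seventh: Db–F–Ab–Cb. In second inversion the fifth is bass, giving Ab, Cb, Db, F from the bottom.

Ab, Cb, Db, F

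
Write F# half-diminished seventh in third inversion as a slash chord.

F#ø7/E

Third inversion of F# half-diminished seventh has the seventh (E) in the bass. As a slash chord: F#ø7/E.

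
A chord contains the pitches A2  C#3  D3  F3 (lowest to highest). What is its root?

The distinct letter names are A, C#, D, F. Arranged as a stack of thirds they read D–F–A–C#, so D is the root (a D minor-major seventh chord).

D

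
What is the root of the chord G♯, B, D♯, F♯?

The distinct letter names are G#, B, D#, F#. Arranged as a stack of thirds they read G#–B–D#–F#, so G# is the root (a G# minor seventh chord).

G#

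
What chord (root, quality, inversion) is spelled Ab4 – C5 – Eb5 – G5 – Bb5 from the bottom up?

Ab major ninth, root position

The distinct note names are Ab, C, Eb, G, Bb. Stacked in thirds they read Ab–C–Eb–G–Bb, which is a major ninth chord on Ab.
With the root (Ab) in the bass, the chord is in root position.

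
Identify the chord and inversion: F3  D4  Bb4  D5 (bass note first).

Reducing to letter names: F, D, Bb. These stack in thirds as Bb–D–F — a Bb major triad.
F is the fifth of Bb major; fifth in the bass means second inversion (figured bass 6/4).

Bb major, second inversion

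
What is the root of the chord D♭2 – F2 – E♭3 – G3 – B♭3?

Eb

Db, F, Eb, G, Bb are the tones of an Eb dominant ninth chord (Eb–G–Bb–Db–F), making Eb the root.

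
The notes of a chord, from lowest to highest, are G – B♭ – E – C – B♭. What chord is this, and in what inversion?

Reducing to letter names: G, Bb, E, C. These stack in thirds as C–E–G–Bb — a C dominant seventh chord.
G is the fifth of C dominant seventh; fifth in the bass means second inversion (figured bass 4/3).

C dominant seventh, second inversion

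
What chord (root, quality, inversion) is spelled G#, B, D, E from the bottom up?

Reducing to letter names: G#, B, D, E. These stack in thirds as E–G#–B–D — an E dominant seventh chord.
The lowest note is G#, the third of the chord, so this is first inversion (figured bass 6/5).

E dominant seventh, first inversion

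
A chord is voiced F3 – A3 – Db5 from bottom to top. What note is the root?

Db

Reordering F, A, Db into stacked thirds gives Db–F–A; the bottom of that stack, Db, is the root.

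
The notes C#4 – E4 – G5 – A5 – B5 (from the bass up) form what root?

Reordering C#, E, G, A, B into stacked thirds gives A–C#–E–G–B; the bottom of that stack, A, is the root.

A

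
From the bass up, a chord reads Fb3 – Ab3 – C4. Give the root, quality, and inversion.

Fb augmented, root position

The pitch classes Fb, Ab, C arrange in thirds as Fb–Ab–C: an Fb augmented triad.
Fb is the root of Fb augmented; root in the bass means root position (figured bass 5/3).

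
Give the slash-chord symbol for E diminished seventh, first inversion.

First inversion of E diminished seventh has the third (G) in the bass. As a slash chord: Edim7/G.

Edim7/G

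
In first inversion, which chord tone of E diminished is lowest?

G

E diminished is E–G–Bb. First inversion places the third in the bass: G.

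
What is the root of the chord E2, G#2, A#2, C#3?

E, G#, A#, C# are the tones of an A# half-diminished seventh chord (A#–C#–E–G#), making A# the root.

A#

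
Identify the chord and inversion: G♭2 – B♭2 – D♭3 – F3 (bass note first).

Gb major seventh, root position

Reducing to letter names: Gb, Bb, Db, F. These stack in thirds as Gb–Bb–Db–F — a Gb major seventh chord.
The lowest note is Gb, the root of the chord, so this is root position (figured bass 7).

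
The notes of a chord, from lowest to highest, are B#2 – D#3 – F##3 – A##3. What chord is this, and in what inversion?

Reducing to letter names: B#, D#, F##, A##. These stack in thirds as B#–D#–F##–A## — a B# minor-major seventh chord.
B# is the root of B# minor-major seventh; root in the bass means root position (figured bass 7).

B# minor-major seventh, root position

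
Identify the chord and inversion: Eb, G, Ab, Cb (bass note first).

Ab minor-major seventh, second inversion

The distinct note names are Eb, G, Ab, Cb. Stacked in thirds they read Ab–Cb–Eb–G, which is a minor-major seventh chord on Ab.
With the fifth (Eb) in the bass, the chord is in second inversion (figured bass 4/3).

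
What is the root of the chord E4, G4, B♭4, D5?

E

The distinct letter names are E, G, Bb, D. Arranged as a stack of thirds they read E–G–Bb–D, so E is the root (an E half-diminished seventh chord).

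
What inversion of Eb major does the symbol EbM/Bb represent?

EbM/Bb means Eb major with Bb in the bass. Bb is the fifth of Eb major (Eb–G–Bb), so this is second inversion.

second inversion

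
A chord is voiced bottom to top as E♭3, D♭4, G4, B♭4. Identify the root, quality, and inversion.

Eb dominant seventh, root position

The distinct note names are Eb, Db, G, Bb. Stacked in thirds they read Eb–G–Bb–Db, which is a dominant seventh chord on Eb.
Eb is the root of Eb dominant seventh; root in the bass means root position (figured bass 7).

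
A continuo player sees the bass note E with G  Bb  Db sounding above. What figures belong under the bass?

7

The notes E, G, Bb, Db stack in thirds as E–G–Bb–Db — an E diminished seventh chord. The bass E is the root, so this is root position: figured 7.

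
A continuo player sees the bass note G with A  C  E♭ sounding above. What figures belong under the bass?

The notes G, A, C, Eb stack in thirds as A–C–Eb–G — an A half-diminished seventh chord. The bass G is the seventh, so this is third inversion: figured 4/2.

4/2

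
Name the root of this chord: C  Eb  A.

C, Eb, A are the tones of an A diminished triad (A–C–Eb), making A the root.

A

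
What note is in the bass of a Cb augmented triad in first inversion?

Eb

In first inversion the third is lowest. For Cb augmented (Cb–Eb–G) that is Eb.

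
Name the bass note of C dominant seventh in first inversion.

E

The third of C dominant seventh (C–E–G–Bb) is E; that is the bass in first inversion.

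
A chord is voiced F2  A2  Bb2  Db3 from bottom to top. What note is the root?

Bb

F, A, Bb, Db are the tones of a Bb minor-major seventh chord (Bb–Db–F–A), making Bb the root.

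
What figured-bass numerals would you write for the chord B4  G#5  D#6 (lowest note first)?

6

The notes B, G#, D# stack in thirds as G#–B–D# — a G# minor triad. The bass B is the third, so this is first inversion: figured 6.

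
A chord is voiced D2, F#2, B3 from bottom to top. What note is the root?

Reordering D, F#, B into stacked thirds gives B–D–F#; the bottom of that stack, B, is the root.

B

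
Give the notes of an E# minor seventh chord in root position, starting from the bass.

The chord tones are E#–G#–B#–D#. With the root (E#) lowest for root position: E#, G#, B#, D#.

E#, G#, B#, D#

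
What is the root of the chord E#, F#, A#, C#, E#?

Reordering E#, F#, A#, C# into stacked thirds gives F#–A#–C#–E#; the bottom of that stack, F#, is the root.

F#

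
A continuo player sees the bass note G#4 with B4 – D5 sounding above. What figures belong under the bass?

5/3

The notes G#, B, D stack in thirds as G#–B–D — a G# diminished triad. The bass G# is the root, so this is root position: figured 5/3.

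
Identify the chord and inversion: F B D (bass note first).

The pitch classes F, B, D arrange in thirds as B–D–F: a B diminished triad.
The lowest note is F, the fifth of the chord, so this is second inversion (figured bass 6/4).

B diminished, second inversion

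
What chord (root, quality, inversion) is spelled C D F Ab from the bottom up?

D half-diminished seventh, third inversion

The distinct note names are C, D, F, Ab. Stacked in thirds they read D–F–Ab–C, which is a half-diminished seventh chord on D.
The lowest note is C, the seventh of the chord, so this is third inversion (figured bass 4/2).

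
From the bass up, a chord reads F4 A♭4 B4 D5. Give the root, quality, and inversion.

The distinct note names are F, Ab, B, D. Stacked in thirds they read B–D–F–Ab, which is a diminished seventh chord on B.
F is the fifth of B diminished seventh; fifth in the bass means second inversion (figured bass 4/3).

B diminished seventh, second inversion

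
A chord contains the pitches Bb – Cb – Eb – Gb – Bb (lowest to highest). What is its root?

Cb

Bb, Cb, Eb, Gb are the tones of a Cb major seventh chord (Cb–Eb–Gb–Bb), making Cb the root.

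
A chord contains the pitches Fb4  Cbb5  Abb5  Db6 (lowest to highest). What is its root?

Db

The distinct letter names are Fb, Cbb, Abb, Db. Arranged as a stack of thirds they read Db–Fb–Abb–Cbb, so Db is the root (a Db diminished seventh chord).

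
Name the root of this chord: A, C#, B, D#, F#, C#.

B

The distinct letter names are A, C#, B, D#, F#. Arranged as a stack of thirds they read B–D#–F#–A–C#, so B is the root (a B dominant ninth chord).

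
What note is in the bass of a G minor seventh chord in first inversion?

The third of G minor seventh (G–Bb–D–F) is Bb; that is the bass in first inversion.

Bb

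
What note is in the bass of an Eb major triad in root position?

Eb

In root position the root is lowest. For Eb major (Eb–G–Bb) that is Eb.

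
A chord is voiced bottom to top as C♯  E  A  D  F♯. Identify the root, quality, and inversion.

The distinct note names are C#, E, A, D, F#. Stacked in thirds they read D–F#–A–C#–E, which is a major ninth chord on D.
The lowest note is C#, the seventh of the chord, so this is third inversion.

D major ninth, third inversion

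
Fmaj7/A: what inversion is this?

Fmaj7/A means F major seventh with A in the bass. A is the third of F major seventh (F–A–C–E), so this is first inversion.

first inversion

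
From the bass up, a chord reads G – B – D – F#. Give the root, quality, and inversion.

G major seventh, root position

The pitch classes G, B, D, F# arrange in thirds as G–B–D–F#: a G major seventh chord.
The lowest note is G, the root of the chord, so this is root position (figured bass 7).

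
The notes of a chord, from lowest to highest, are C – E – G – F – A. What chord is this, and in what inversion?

Reducing to letter names: C, E, G, F, A. These stack in thirds as F–A–C–E–G — an F major ninth chord.
C is the fifth of F major ninth; fifth in the bass means second inversion.

F major ninth, second inversion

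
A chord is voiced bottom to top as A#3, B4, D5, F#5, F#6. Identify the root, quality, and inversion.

B minor-major seventh, third inversion

The distinct note names are A#, B, D, F#. Stacked in thirds they read B–D–F#–A#, which is a minor-major seventh chord on B.
With the seventh (A#) in the bass, the chord is in third inversion (figured bass 4/2).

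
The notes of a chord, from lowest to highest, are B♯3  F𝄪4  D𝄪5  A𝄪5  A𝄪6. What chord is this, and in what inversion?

The distinct note names are B#, F##, D##, A##. Stacked in thirds they read B#–D##–F##–A##, which is a major seventh chord on B#.
B# is the root of B# major seventh; root in the bass means root position (figured bass 7).

B# major seventh, root position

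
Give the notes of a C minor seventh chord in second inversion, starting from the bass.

G, Bb, C, Eb

Spelling C minor seventh: C–Eb–G–Bb. In second inversion the fifth is bass, giving G, Bb, C, Eb from the bottom.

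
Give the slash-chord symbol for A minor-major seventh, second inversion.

Am(maj7)/E

Second inversion of A minor-major seventh has the fifth (E) in the bass. As a slash chord: Am(maj7)/E.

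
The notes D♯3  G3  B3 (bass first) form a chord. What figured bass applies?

6/4

The notes D#, G, B stack in thirds as G–B–D# — a G augmented triad. The bass D# is the fifth, so this is second inversion: figured 6/4.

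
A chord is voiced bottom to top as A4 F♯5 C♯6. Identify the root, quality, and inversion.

F# minor, first inversion

Reducing to letter names: A, F#, C#. These stack in thirds as F#–A–C# — an F# minor triad.
With the third (A) in the bass, the chord is in first inversion (figured bass 6).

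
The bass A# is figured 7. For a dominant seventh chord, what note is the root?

The figures 7 mean the root of the chord is in the bass. If A# is the root of a dominant seventh chord, the root is A# (chord tones A#–C##–E#–G#).

A#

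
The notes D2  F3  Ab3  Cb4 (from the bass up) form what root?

The distinct letter names are D, F, Ab, Cb. Arranged as a stack of thirds they read D–F–Ab–Cb, so D is the root (a D diminished seventh chord).

D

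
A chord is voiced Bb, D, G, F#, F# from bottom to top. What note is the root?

Reordering Bb, D, G, F# into stacked thirds gives G–Bb–D–F#; the bottom of that stack, G, is the root.

G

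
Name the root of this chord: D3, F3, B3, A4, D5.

B

Reordering D, F, B, A into stacked thirds gives B–D–F–A; the bottom of that stack, B, is the root.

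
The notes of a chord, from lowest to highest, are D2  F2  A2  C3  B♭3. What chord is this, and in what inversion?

The distinct note names are D, F, A, C, Bb. Stacked in thirds they read Bb–D–F–A–C, which is a major ninth chord on Bb.
The lowest note is D, the third of the chord, so this is first inversion.

Bb major ninth, first inversion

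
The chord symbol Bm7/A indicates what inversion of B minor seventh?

third inversion

Bm7/A means B minor seventh with A in the bass. A is the seventh of B minor seventh (B–D–F#–A), so this is third inversion.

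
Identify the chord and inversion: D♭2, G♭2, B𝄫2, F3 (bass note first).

Gb minor-major seventh, second inversion

Reducing to letter names: Db, Gb, Bbb, F. These stack in thirds as Gb–Bbb–Db–F — a Gb minor-major seventh chord.
The lowest note is Db, the fifth of the chord, so this is second inversion (figured bass 4/3).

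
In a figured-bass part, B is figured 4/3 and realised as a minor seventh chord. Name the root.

The figures 4/3 mean the fifth of the chord is in the bass. If B is the fifth of a minor seventh chord, the root is E (chord tones E–G–B–D).

E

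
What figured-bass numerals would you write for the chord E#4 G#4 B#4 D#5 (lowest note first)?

The notes E#, G#, B#, D# stack in thirds as E#–G#–B#–D# — an E# minor seventh chord. The bass E# is the root, so this is root position: figured 7.

7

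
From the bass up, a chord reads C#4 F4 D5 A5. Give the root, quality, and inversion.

D minor-major seventh, third inversion

The distinct note names are C#, F, D, A. Stacked in thirds they read D–F–A–C#, which is a minor-major seventh chord on D.
C# is the seventh of D minor-major seventh; seventh in the bass means third inversion (figured bass 4/2).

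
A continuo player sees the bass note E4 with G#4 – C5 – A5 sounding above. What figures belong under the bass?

The notes E, G#, C, A stack in thirds as A–C–E–G# — an A minor-major seventh chord. The bass E is the fifth, so this is second inversion: figured 4/3.

4/3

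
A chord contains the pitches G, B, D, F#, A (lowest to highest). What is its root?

G

Reordering G, B, D, F#, A into stacked thirds gives G–B–D–F#–A; the bottom of that stack, G, is the root.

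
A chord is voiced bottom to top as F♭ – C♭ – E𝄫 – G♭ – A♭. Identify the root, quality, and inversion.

Fb dominant ninth, root position

Reducing to letter names: Fb, Cb, Ebb, Gb, Ab. These stack in thirds as Fb–Ab–Cb–Ebb–Gb — an Fb dominant ninth chord.
With the root (Fb) in the bass, the chord is in root position.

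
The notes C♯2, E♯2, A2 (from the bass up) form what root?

A

Reordering C#, E#, A into stacked thirds gives A–C#–E#; the bottom of that stack, A, is the root.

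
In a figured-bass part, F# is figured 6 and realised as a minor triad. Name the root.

D#

The figures 6 mean the third of the chord is in the bass. If F# is the third of a minor triad, the root is D# (chord tones D#–F#–A#).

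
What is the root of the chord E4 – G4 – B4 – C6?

Reordering E, G, B, C into stacked thirds gives C–E–G–B; the bottom of that stack, C, is the root.

C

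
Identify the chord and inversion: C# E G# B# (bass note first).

C# minor-major seventh, root position

Reducing to letter names: C#, E, G#, B#. These stack in thirds as C#–E–G#–B# — a C# minor-major seventh chord.
C# is the root of C# minor-major seventh; root in the bass means root position (figured bass 7).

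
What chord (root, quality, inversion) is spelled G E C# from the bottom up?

C# diminished, second inversion

The pitch classes G, E, C# arrange in thirds as C#–E–G: a C# diminished triad.
The lowest note is G, the fifth of the chord, so this is second inversion (figured bass 6/4).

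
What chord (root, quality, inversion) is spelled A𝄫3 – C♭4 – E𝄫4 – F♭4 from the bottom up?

The distinct note names are Abb, Cb, Ebb, Fb. Stacked in thirds they read Fb–Abb–Cb–Ebb, which is a minor seventh chord on Fb.
With the third (Abb) in the bass, the chord is in first inversion (figured bass 6/5).

Fb minor seventh, first inversion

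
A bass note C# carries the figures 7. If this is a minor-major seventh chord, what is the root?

C#

The figures 7 mean the root of the chord is in the bass. If C# is the root of a minor-major seventh chord, the root is C# (chord tones C#–E–G#–B#).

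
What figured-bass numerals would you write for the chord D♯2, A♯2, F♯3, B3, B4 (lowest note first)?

6/5

The notes D#, A#, F#, B stack in thirds as B–D#–F#–A# — a B major seventh chord. The bass D# is the third, so this is first inversion: figured 6/5.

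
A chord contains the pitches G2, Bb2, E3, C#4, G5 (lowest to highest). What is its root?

C#

Reordering G, Bb, E, C# into stacked thirds gives C#–E–G–Bb; the bottom of that stack, C#, is the root.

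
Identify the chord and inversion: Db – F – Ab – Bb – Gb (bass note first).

Gb major ninth, second inversion

Reducing to letter names: Db, F, Ab, Bb, Gb. These stack in thirds as Gb–Bb–Db–F–Ab — a Gb major ninth chord.
With the fifth (Db) in the bass, the chord is in second inversion.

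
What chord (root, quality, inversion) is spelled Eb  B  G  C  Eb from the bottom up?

Reducing to letter names: Eb, B, G, C. These stack in thirds as C–Eb–G–B — a C minor-major seventh chord.
With the third (Eb) in the bass, the chord is in first inversion (figured bass 6/5).

C minor-major seventh, first inversion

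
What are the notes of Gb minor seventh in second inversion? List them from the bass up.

The chord tones are Gb–Bbb–Db–Fb. With the fifth (Db) lowest for second inversion: Db, Fb, Gb, Bbb.

Db, Fb, Gb, Bbb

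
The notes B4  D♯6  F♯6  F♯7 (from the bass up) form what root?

B

B, D#, F# are the tones of a B major triad (B–D#–F#), making B the root.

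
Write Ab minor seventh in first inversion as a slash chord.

First inversion of Ab minor seventh has the third (Cb) in the bass. As a slash chord: Abm7/Cb.

Abm7/Cb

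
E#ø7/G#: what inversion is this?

first inversion

E#ø7/G# means E# half-diminished seventh with G# in the bass. G# is the third of E# half-diminished seventh (E#–G#–B–D#), so this is first inversion.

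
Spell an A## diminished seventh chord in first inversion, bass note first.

A## diminished seventh is A##–C##–E#–G#. First inversion puts the third (C##) in the bass, with the remaining tones above: C##, E#, G#, A##.

C##, E#, G#, A##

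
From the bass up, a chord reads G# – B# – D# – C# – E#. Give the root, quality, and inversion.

The pitch classes G#, B#, D#, C#, E# arrange in thirds as C#–E#–G#–B#–D#: a C# major ninth chord.
G# is the fifth of C# major ninth; fifth in the bass means second inversion.

C# major ninth, second inversion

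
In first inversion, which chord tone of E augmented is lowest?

G#

In first inversion the third is lowest. For E augmented (E–G#–B#) that is G#.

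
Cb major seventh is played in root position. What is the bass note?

Cb

Cb major seventh is Cb–Eb–Gb–Bb. Root position places the root in the bass: Cb.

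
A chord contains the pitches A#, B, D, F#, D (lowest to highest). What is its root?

B

Reordering A#, B, D, F# into stacked thirds gives B–D–F#–A#; the bottom of that stack, B, is the root.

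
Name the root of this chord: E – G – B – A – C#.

A

Reordering E, G, B, A, C# into stacked thirds gives A–C#–E–G–B; the bottom of that stack, A, is the root.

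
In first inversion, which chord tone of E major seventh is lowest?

The third of E major seventh (E–G#–B–D#) is G#; that is the bass in first inversion.

G#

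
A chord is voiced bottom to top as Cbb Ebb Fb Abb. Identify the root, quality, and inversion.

Fb half-diminished seventh, second inversion

Reducing to letter names: Cbb, Ebb, Fb, Abb. These stack in thirds as Fb–Abb–Cbb–Ebb — an Fb half-diminished seventh chord.
The lowest note is Cbb, the fifth of the chord, so this is second inversion (figured bass 4/3).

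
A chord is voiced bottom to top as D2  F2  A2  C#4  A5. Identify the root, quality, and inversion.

Reducing to letter names: D, F, A, C#. These stack in thirds as D–F–A–C# — a D minor-major seventh chord.
D is the root of D minor-major seventh; root in the bass means root position (figured bass 7).

D minor-major seventh, root position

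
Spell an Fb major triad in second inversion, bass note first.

Spelling Fb major: Fb–Ab–Cb. In second inversion the fifth is bass, giving Cb, Fb, Ab from the bottom.

Cb, Fb, Ab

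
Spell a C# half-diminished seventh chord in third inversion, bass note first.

The chord tones are C#–E–G–B. With the seventh (B) lowest for third inversion: B, C#, E, G.

B, C#, E, G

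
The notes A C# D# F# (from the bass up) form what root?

D#

Reordering A, C#, D#, F# into stacked thirds gives D#–F#–A–C#; the bottom of that stack, D#, is the root.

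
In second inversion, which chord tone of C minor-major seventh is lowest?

In second inversion the fifth is lowest. For C minor-major seventh (C–Eb–G–B) that is G.

G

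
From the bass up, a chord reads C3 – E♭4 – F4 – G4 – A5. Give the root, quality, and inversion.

Reducing to letter names: C, Eb, F, G, A. These stack in thirds as F–A–C–Eb–G — an F dominant ninth chord.
The lowest note is C, the fifth of the chord, so this is second inversion.

F dominant ninth, second inversion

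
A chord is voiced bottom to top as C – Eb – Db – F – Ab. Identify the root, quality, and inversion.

Db major ninth, third inversion

The pitch classes C, Eb, Db, F, Ab arrange in thirds as Db–F–Ab–C–Eb: a Db major ninth chord.
With the seventh (C) in the bass, the chord is in third inversion.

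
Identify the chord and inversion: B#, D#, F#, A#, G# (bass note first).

The distinct note names are B#, D#, F#, A#, G#. Stacked in thirds they read G#–B#–D#–F#–A#, which is a dominant ninth chord on G#.
The lowest note is B#, the third of the chord, so this is first inversion.

G# dominant ninth, first inversion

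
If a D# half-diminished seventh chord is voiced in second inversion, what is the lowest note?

A

The fifth of D# half-diminished seventh (D#–F#–A–C#) is A; that is the bass in second inversion.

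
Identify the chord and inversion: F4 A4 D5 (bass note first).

D minor, first inversion

The pitch classes F, A, D arrange in thirds as D–F–A: a D minor triad.
With the third (F) in the bass, the chord is in first inversion (figured bass 6).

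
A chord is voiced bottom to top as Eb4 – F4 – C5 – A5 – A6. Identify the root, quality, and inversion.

The distinct note names are Eb, F, C, A. Stacked in thirds they read F–A–C–Eb, which is a dominant seventh chord on F.
Eb is the seventh of F dominant seventh; seventh in the bass means third inversion (figured bass 4/2).

F dominant seventh, third inversion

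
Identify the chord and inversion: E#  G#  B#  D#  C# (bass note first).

The distinct note names are E#, G#, B#, D#, C#. Stacked in thirds they read C#–E#–G#–B#–D#, which is a major ninth chord on C#.
E# is the third of C# major ninth; third in the bass means first inversion.

C# major ninth, first inversion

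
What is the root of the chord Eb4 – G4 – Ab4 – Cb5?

Eb, G, Ab, Cb are the tones of an Ab minor-major seventh chord (Ab–Cb–Eb–G), making Ab the root.

Ab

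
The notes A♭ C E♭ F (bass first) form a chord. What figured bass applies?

6/5

The notes Ab, C, Eb, F stack in thirds as F–Ab–C–Eb — an F minor seventh chord. The bass Ab is the third, so this is first inversion: figured 6/5.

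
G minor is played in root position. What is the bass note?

G

In root position the root is lowest. For G minor (G–Bb–D) that is G.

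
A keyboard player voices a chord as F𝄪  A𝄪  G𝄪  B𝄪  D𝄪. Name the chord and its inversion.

Reducing to letter names: F##, A##, G##, B##, D##. These stack in thirds as G##–B##–D##–F##–A## — a G## dominant ninth chord.
The lowest note is F##, the seventh of the chord, so this is third inversion.

G## dominant ninth, third inversion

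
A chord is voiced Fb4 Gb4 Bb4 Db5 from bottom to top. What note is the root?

Reordering Fb, Gb, Bb, Db into stacked thirds gives Gb–Bb–Db–Fb; the bottom of that stack, Gb, is the root.

Gb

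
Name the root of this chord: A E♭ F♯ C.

A, Eb, F#, C are the tones of an F# diminished seventh chord (F#–A–C–Eb), making F# the root.

F#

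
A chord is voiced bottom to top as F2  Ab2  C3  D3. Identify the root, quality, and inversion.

Reducing to letter names: F, Ab, C, D. These stack in thirds as D–F–Ab–C — a D half-diminished seventh chord.
With the third (F) in the bass, the chord is in first inversion (figured bass 6/5).

D half-diminished seventh, first inversion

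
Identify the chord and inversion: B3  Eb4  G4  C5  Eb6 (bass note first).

Reducing to letter names: B, Eb, G, C. These stack in thirds as C–Eb–G–B — a C minor-major seventh chord.
The lowest note is B, the seventh of the chord, so this is third inversion (figured bass 4/2).

C minor-major seventh, third inversion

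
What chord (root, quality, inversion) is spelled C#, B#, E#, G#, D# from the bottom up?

C# major ninth, root position

Reducing to letter names: C#, B#, E#, G#, D#. These stack in thirds as C#–E#–G#–B#–D# — a C# major ninth chord.
With the root (C#) in the bass, the chord is in root position.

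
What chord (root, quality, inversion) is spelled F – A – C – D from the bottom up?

The pitch classes F, A, C, D arrange in thirds as D–F–A–C: a D minor seventh chord.
With the third (F) in the bass, the chord is in first inversion (figured bass 6/5).

D minor seventh, first inversion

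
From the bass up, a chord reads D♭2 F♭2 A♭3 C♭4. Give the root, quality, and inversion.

Db minor seventh, root position

The distinct note names are Db, Fb, Ab, Cb. Stacked in thirds they read Db–Fb–Ab–Cb, which is a minor seventh chord on Db.
Db is the root of Db minor seventh; root in the bass means root position (figured bass 7).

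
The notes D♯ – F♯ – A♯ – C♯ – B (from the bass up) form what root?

B

The distinct letter names are D#, F#, A#, C#, B. Arranged as a stack of thirds they read B–D#–F#–A#–C#, so B is the root (a B major ninth chord).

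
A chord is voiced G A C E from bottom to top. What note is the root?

Reordering G, A, C, E into stacked thirds gives A–C–E–G; the bottom of that stack, A, is the root.

A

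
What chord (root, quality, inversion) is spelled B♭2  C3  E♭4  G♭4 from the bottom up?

C half-diminished seventh, third inversion

Reducing to letter names: Bb, C, Eb, Gb. These stack in thirds as C–Eb–Gb–Bb — a C half-diminished seventh chord.
Bb is the seventh of C half-diminished seventh; seventh in the bass means third inversion (figured bass 4/2).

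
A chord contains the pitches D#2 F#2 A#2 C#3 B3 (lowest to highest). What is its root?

B

Reordering D#, F#, A#, C#, B into stacked thirds gives B–D#–F#–A#–C#; the bottom of that stack, B, is the root.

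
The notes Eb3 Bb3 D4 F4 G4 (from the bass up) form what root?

Reordering Eb, Bb, D, F, G into stacked thirds gives Eb–G–Bb–D–F; the bottom of that stack, Eb, is the root.

Eb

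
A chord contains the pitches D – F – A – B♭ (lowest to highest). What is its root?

The distinct letter names are D, F, A, Bb. Arranged as a stack of thirds they read Bb–D–F–A, so Bb is the root (a Bb major seventh chord).

Bb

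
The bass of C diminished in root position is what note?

C

C diminished is C–Eb–Gb. Root position places the root in the bass: C.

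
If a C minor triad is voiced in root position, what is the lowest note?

C

C minor is C–Eb–G. Root position places the root in the bass: C.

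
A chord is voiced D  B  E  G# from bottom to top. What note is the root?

E

The distinct letter names are D, B, E, G#. Arranged as a stack of thirds they read E–G#–B–D, so E is the root (an E dominant seventh chord).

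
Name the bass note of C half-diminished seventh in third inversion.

Bb

C half-diminished seventh is C–Eb–Gb–Bb. Third inversion places the seventh in the bass: Bb.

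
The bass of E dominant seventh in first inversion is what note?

G#

E dominant seventh is E–G#–B–D. First inversion places the third in the bass: G#.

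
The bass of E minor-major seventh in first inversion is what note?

G

In first inversion the third is lowest. For E minor-major seventh (E–G–B–D#) that is G.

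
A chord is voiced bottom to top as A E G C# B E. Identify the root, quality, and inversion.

The pitch classes A, E, G, C#, B arrange in thirds as A–C#–E–G–B: an A dominant ninth chord.
With the root (A) in the bass, the chord is in root position.

A dominant ninth, root position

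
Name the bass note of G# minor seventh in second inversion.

D#

G# minor seventh is G#–B–D#–F#. Second inversion places the fifth in the bass: D#.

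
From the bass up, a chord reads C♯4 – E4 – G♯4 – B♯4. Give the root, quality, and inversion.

C# minor-major seventh, root position

The distinct note names are C#, E, G#, B#. Stacked in thirds they read C#–E–G#–B#, which is a minor-major seventh chord on C#.
C# is the root of C# minor-major seventh; root in the bass means root position (figured bass 7).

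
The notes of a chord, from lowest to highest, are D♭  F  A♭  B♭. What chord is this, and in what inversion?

The distinct note names are Db, F, Ab, Bb. Stacked in thirds they read Bb–Db–F–Ab, which is a minor seventh chord on Bb.
Db is the third of Bb minor seventh; third in the bass means first inversion (figured bass 6/5).

Bb minor seventh, first inversion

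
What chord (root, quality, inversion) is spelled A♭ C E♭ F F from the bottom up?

The distinct note names are Ab, C, Eb, F. Stacked in thirds they read F–Ab–C–Eb, which is a minor seventh chord on F.
With the third (Ab) in the bass, the chord is in first inversion (figured bass 6/5).

F minor seventh, first inversion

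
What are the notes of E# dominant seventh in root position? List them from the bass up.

E#, G##, B#, D#

E# dominant seventh is E#–G##–B#–D#. Root position puts the root (E#) in the bass, with the remaining tones above: E#, G##, B#, D#.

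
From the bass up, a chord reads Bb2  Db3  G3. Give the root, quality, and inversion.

The pitch classes Bb, Db, G arrange in thirds as G–Bb–Db: a G diminished triad.
Bb is the third of G diminished; third in the bass means first inversion (figured bass 6).

G diminished, first inversion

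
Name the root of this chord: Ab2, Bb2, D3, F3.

Bb

Reordering Ab, Bb, D, F into stacked thirds gives Bb–D–F–Ab; the bottom of that stack, Bb, is the root.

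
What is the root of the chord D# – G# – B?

G#

D#, G#, B are the tones of a G# minor triad (G#–B–D#), making G# the root.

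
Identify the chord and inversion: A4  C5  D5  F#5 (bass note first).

D dominant seventh, second inversion

The distinct note names are A, C, D, F#. Stacked in thirds they read D–F#–A–C, which is a dominant seventh chord on D.
A is the fifth of D dominant seventh; fifth in the bass means second inversion (figured bass 4/3).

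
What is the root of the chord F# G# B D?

G#

Reordering F#, G#, B, D into stacked thirds gives G#–B–D–F#; the bottom of that stack, G#, is the root.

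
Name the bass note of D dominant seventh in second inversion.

In second inversion the fifth is lowest. For D dominant seventh (D–F#–A–C) that is A.

A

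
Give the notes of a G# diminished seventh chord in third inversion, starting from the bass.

The chord tones are G#–B–D–F. With the seventh (F) lowest for third inversion: F, G#, B, D.

F, G#, B, D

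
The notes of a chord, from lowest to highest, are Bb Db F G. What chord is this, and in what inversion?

G half-diminished seventh, first inversion

Reducing to letter names: Bb, Db, F, G. These stack in thirds as G–Bb–Db–F — a G half-diminished seventh chord.
Bb is the third of G half-diminished seventh; third in the bass means first inversion (figured bass 6/5).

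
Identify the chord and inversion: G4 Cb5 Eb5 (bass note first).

Cb augmented, second inversion

The distinct note names are G, Cb, Eb. Stacked in thirds they read Cb–Eb–G, which is an augmented triad on Cb.
The lowest note is G, the fifth of the chord, so this is second inversion (figured bass 6/4).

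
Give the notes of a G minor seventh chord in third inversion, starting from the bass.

F, G, Bb, D

The chord tones are G–Bb–D–F. With the seventh (F) lowest for third inversion: F, G, Bb, D.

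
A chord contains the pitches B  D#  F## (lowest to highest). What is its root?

B, D#, F## are the tones of a B augmented triad (B–D#–F##), making B the root.

B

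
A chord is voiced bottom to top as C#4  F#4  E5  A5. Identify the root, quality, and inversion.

F# minor seventh, second inversion

The pitch classes C#, F#, E, A arrange in thirds as F#–A–C#–E: an F# minor seventh chord.
With the fifth (C#) in the bass, the chord is in second inversion (figured bass 4/3).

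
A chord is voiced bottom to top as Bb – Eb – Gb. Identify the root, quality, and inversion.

Reducing to letter names: Bb, Eb, Gb. These stack in thirds as Eb–Gb–Bb — an Eb minor triad.
Bb is the fifth of Eb minor; fifth in the bass means second inversion (figured bass 6/4).

Eb minor, second inversion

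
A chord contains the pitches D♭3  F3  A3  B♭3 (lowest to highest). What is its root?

Bb

Db, F, A, Bb are the tones of a Bb minor-major seventh chord (Bb–Db–F–A), making Bb the root.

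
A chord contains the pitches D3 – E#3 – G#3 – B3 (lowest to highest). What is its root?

D, E#, G#, B are the tones of an E# diminished seventh chord (E#–G#–B–D), making E# the root.

E#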